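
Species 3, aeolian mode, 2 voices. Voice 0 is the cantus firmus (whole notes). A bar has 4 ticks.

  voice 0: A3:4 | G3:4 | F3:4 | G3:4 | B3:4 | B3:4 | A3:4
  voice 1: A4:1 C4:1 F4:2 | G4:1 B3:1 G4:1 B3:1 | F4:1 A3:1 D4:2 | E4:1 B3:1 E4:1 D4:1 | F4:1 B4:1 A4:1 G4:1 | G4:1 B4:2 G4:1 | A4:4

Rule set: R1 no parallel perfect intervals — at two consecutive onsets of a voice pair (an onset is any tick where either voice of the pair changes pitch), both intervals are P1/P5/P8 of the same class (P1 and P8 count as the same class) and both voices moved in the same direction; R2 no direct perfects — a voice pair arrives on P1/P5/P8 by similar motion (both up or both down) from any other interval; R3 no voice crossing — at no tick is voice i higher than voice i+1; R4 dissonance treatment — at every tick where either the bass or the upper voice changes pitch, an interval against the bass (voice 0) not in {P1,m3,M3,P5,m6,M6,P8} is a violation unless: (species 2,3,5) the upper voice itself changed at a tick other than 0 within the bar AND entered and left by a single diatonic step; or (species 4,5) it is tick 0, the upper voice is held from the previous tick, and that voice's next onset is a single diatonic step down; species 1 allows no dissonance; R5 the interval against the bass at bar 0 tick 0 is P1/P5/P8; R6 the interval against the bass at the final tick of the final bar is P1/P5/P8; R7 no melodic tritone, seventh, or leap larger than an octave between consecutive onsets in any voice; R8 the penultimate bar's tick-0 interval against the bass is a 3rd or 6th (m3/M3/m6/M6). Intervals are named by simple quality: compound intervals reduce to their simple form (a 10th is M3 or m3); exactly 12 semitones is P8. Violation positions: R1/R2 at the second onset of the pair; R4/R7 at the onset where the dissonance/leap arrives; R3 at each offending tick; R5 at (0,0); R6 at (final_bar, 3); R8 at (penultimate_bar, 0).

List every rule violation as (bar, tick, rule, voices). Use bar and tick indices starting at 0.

(2, 0, R7, (1,))
(4, 0, R4, (0, 1))
(4, 1, R7, (1,))

bar 0: v0=A3 v1=A4 downbeat P8
bar 1: v0=G3 v1=G4 downbeat P8
bar 2: v0=F3 v1=F4 downbeat P8
bar 3: v0=G3 v1=E4 downbeat M6
bar 4: v0=B3 v1=F4 downbeat TT
bar 5: v0=B3 v1=G4 downbeat m6
bar 6: v0=A3 v1=A4 downbeat P8
  -> R7 @ bar 2 tick 0 v(1,): B3->F4 leap 6st
  -> R4 @ bar 4 tick 0 v(0, 1): B3/F4 TT untreated
  -> R7 @ bar 4 tick 1 v(1,): F4->B4 leap 6st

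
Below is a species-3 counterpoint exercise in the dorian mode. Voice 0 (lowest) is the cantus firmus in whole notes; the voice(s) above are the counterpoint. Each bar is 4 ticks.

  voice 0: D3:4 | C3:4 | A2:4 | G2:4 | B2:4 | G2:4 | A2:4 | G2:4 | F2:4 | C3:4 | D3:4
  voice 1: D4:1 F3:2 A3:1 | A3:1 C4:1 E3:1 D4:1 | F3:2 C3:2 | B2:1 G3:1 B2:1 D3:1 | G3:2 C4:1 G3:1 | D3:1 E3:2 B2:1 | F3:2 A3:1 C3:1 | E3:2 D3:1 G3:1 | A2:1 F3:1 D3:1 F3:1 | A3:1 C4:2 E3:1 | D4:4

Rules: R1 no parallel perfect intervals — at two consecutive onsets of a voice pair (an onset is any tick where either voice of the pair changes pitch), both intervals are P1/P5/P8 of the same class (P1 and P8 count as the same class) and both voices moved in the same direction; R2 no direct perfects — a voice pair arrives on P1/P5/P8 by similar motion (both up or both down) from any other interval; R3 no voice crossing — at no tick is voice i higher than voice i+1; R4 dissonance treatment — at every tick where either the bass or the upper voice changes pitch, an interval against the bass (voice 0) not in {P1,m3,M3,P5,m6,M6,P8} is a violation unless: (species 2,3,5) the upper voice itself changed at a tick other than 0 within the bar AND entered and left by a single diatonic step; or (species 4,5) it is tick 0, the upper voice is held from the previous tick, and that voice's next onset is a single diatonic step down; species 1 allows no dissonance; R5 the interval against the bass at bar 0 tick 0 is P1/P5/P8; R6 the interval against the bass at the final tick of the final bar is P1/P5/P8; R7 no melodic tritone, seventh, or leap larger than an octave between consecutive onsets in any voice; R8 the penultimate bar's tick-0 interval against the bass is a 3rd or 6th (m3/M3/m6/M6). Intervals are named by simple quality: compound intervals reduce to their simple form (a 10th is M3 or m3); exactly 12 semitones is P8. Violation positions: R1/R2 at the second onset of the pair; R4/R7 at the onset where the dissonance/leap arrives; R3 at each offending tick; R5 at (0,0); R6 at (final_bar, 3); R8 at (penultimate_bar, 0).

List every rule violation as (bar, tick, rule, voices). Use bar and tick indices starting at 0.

bar 0: v0=D3 v1=D4 downbeat P8
bar 1: v0=C3 v1=A3 downbeat M6
bar 2: v0=A2 v1=F3 downbeat m6
bar 3: v0=G2 v1=B2 downbeat M3
bar 4: v0=B2 v1=G3 downbeat m6
bar 5: v0=G2 v1=D3 downbeat P5
bar 6: v0=A2 v1=F3 downbeat m6
bar 7: v0=G2 v1=E3 downbeat M6
bar 8: v0=F2 v1=A2 downbeat M3
bar 9: v0=C3 v1=A3 downbeat M6
bar 10: v0=D3 v1=D4 downbeat P8
  -> R4 @ bar 1 tick 3 v(0, 1): C3/D4 M2 untreated
  -> R7 @ bar 1 tick 3 v(1,): E3->D4 leap 10st
  -> R4 @ bar 4 tick 2 v(0, 1): B2/C4 m2 untreated
  -> R2 @ bar 5 tick 0 v(0, 1): B2/G3 m6 -> G2/D3 P5 similar
  -> R7 @ bar 6 tick 0 v(1,): B2->F3 leap 6st
  -> R7 @ bar 8 tick 0 v(1,): G3->A2 leap 10st
  -> R2 @ bar 10 tick 0 v(0, 1): C3/E3 M3 -> D3/D4 P8 similar
  -> R7 @ bar 10 tick 0 v(1,): E3->D4 leap 10st

(1, 3, R4, (0, 1))
(1, 3, R7, (1,))
(4, 2, R4, (0, 1))
(5, 0, R2, (0, 1))
(6, 0, R7, (1,))
(8, 0, R7, (1,))
(10, 0, R2, (0, 1))
(10, 0, R7, (1,))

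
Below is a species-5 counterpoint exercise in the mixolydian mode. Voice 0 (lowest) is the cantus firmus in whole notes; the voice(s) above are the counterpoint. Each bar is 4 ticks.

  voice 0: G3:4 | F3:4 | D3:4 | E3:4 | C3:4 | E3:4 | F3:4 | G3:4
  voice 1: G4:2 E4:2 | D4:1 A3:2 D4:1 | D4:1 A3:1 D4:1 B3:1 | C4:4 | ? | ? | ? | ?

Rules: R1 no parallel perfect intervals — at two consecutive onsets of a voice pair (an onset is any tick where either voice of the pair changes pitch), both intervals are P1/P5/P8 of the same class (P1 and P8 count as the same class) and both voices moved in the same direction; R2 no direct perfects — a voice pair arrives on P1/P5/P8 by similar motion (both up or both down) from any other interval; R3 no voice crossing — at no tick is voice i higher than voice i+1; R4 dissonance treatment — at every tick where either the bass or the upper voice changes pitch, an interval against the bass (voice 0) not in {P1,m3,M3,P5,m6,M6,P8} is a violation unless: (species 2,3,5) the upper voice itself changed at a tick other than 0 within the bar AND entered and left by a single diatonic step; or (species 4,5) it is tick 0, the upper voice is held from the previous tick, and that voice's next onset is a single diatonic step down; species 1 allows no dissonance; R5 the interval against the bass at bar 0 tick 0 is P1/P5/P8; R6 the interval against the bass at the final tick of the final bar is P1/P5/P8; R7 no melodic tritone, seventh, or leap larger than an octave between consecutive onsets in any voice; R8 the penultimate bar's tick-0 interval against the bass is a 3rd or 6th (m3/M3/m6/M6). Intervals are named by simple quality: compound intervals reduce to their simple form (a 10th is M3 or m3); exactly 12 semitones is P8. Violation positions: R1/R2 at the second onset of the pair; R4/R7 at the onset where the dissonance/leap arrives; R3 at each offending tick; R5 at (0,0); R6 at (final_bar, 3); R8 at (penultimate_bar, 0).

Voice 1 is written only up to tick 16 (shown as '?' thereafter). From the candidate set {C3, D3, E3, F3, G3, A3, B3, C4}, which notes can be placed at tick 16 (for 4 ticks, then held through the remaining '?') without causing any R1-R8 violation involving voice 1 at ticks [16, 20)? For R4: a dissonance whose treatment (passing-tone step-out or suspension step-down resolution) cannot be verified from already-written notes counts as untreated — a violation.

{A3, C4, E3}

C3: violates R2
D3: violates R4,R7
E3: legal
F3: violates R4
G3: violates R2
A3: legal
B3: violates R4
C4: legal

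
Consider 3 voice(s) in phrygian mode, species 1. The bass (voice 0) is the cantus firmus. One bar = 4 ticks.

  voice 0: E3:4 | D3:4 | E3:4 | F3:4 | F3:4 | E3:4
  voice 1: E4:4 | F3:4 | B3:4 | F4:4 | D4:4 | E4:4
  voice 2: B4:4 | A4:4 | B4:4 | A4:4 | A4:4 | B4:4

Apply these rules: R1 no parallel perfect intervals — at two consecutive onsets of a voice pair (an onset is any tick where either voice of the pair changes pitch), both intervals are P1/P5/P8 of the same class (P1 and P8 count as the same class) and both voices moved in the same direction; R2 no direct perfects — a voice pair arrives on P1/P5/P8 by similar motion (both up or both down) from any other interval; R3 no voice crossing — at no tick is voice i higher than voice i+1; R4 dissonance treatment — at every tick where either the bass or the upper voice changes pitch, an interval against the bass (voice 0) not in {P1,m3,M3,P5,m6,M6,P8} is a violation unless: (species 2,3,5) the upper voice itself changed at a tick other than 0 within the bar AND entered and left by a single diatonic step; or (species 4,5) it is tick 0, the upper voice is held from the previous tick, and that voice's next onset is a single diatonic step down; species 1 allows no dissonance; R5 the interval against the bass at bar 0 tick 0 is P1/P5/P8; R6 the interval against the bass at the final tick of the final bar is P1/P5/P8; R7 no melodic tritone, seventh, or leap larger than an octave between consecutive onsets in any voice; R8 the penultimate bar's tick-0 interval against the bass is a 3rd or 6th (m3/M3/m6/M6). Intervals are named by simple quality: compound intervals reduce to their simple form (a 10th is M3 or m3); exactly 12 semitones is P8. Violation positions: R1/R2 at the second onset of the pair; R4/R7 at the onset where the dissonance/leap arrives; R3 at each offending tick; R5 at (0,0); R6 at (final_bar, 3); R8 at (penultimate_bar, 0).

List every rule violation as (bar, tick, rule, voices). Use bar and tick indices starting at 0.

(1, 0, R1, (0, 2))
(1, 0, R7, (1,))
(2, 0, R1, (0, 2))
(2, 0, R2, (0, 1))
(2, 0, R2, (1, 2))
(2, 0, R7, (1,))
(3, 0, R2, (0, 1))
(3, 0, R7, (1,))
(5, 0, R1, (1, 2))

bar 0: v0=E3 v1=E4 v2=B4 downbeat P5
bar 1: v0=D3 v1=F3 v2=A4 downbeat P5
bar 2: v0=E3 v1=B3 v2=B4 downbeat P5
bar 3: v0=F3 v1=F4 v2=A4 downbeat M3
bar 4: v0=F3 v1=D4 v2=A4 downbeat M3
bar 5: v0=E3 v1=E4 v2=B4 downbeat P5
  -> R1 @ bar 1 tick 0 v(0, 2): E3/B4 P5 -> D3/A4 P5 similar
  -> R7 @ bar 1 tick 0 v(1,): E4->F3 leap 11st
  -> R1 @ bar 2 tick 0 v(0, 2): D3/A4 P5 -> E3/B4 P5 similar
  -> R2 @ bar 2 tick 0 v(0, 1): D3/F3 m3 -> E3/B3 P5 similar
  -> R2 @ bar 2 tick 0 v(1, 2): F3/A4 M3 -> B3/B4 P8 similar
  -> R7 @ bar 2 tick 0 v(1,): F3->B3 leap 6st
  -> R2 @ bar 3 tick 0 v(0, 1): E3/B3 P5 -> F3/F4 P8 similar
  -> R7 @ bar 3 tick 0 v(1,): B3->F4 leap 6st
  -> R1 @ bar 5 tick 0 v(1, 2): D4/A4 P5 -> E4/B4 P5 similar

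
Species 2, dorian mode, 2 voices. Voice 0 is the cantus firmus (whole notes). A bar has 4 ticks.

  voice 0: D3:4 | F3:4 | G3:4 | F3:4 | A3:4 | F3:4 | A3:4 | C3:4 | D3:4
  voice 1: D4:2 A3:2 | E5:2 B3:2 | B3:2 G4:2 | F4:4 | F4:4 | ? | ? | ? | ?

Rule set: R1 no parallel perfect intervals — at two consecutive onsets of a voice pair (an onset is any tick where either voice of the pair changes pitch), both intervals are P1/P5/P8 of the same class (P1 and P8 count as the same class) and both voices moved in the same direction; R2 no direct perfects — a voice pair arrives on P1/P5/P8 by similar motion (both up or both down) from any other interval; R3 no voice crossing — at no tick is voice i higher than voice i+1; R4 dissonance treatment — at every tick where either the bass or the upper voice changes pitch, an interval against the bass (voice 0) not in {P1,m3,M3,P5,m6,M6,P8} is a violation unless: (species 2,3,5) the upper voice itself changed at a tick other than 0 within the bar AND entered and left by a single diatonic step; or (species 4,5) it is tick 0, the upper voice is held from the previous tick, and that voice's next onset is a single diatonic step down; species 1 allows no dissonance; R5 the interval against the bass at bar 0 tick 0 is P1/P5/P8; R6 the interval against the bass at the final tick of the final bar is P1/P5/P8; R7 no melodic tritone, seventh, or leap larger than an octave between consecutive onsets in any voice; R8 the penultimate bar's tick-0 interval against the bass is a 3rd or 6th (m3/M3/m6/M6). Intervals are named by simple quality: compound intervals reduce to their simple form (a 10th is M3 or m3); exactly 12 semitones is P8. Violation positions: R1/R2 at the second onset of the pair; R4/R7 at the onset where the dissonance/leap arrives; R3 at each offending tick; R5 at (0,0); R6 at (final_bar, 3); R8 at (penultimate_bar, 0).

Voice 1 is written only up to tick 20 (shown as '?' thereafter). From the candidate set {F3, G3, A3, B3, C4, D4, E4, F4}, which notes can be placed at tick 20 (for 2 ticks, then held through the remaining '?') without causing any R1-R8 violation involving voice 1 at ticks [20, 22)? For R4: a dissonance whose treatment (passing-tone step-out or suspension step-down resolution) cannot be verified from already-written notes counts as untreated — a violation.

F3: violates R2
G3: violates R4,R7
A3: legal
B3: violates R4,R7
C4: violates R2
D4: legal
E4: violates R4
F4: legal

{A3, D4, F4}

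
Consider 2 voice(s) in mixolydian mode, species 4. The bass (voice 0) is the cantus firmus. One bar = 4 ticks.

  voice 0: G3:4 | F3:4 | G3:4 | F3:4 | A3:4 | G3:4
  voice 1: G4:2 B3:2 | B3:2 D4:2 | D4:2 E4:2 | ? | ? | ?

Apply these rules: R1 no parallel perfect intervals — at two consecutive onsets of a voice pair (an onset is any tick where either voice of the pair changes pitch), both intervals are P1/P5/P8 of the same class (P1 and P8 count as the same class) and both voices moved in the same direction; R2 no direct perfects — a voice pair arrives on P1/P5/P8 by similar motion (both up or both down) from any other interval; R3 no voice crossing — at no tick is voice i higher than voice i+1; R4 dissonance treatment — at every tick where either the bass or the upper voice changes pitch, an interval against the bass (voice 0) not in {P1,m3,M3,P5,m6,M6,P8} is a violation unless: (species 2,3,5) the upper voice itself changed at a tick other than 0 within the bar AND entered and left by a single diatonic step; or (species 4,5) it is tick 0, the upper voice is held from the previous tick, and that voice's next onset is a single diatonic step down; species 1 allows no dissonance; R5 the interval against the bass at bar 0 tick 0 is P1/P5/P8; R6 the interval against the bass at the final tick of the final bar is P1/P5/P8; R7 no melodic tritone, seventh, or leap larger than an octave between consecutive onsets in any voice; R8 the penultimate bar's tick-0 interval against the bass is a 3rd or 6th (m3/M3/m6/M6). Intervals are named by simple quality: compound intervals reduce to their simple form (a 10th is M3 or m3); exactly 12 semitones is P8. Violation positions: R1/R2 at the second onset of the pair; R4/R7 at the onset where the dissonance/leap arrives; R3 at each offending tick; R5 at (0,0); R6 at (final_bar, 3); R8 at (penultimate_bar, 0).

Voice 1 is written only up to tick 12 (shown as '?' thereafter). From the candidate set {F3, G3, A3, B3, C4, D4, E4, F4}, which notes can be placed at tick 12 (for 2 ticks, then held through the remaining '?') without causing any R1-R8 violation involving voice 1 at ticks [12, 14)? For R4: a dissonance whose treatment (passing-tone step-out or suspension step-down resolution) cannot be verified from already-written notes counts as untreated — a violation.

{A3, D4, F4}

F3: violates R2,R7
G3: violates R4
A3: legal
B3: violates R4
C4: violates R2
D4: legal
E4: violates R4
F4: legal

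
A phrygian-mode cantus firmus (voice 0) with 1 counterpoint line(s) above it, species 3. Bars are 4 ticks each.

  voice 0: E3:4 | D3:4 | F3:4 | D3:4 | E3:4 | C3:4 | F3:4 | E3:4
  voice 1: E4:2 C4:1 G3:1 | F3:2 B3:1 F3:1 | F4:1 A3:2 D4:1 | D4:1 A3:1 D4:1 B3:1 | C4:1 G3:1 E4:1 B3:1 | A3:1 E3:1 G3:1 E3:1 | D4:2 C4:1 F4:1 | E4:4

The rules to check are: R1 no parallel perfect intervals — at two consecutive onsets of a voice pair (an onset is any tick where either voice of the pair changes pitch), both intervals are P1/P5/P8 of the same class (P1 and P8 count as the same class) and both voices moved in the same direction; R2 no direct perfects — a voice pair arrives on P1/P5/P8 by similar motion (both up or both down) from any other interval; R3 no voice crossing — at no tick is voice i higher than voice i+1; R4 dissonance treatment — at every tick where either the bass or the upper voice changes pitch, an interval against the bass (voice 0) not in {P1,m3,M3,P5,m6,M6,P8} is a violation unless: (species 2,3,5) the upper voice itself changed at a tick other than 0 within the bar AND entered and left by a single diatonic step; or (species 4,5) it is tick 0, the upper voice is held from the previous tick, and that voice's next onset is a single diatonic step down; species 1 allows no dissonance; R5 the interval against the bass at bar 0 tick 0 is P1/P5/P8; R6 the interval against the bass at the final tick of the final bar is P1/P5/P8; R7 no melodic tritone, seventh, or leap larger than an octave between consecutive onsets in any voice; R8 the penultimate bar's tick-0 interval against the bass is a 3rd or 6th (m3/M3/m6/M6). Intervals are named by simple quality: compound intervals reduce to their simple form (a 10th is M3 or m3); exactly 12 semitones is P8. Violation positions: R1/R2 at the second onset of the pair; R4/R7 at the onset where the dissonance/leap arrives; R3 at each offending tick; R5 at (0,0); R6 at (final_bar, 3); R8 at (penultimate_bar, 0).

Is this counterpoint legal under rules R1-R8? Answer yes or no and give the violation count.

No (5 violations)

bar 0: v0=E3 v1=E4 (P8)
bar 1: v0=D3 v1=F3 (m3)
bar 2: v0=F3 v1=F4 (P8)
bar 3: v0=D3 v1=D4 (P8)
bar 4: v0=E3 v1=C4 (m6)
bar 5: v0=C3 v1=A3 (M6)
bar 6: v0=F3 v1=D4 (M6)
bar 7: v0=E3 v1=E4 (P8)
  R7 @ bar1.2: F3->B3 leap 6st
  R7 @ bar1.3: B3->F3 leap 6st
  R2 @ bar2.0: D3/F3 m3 -> F3/F4 P8 similar
  R7 @ bar6.0: E3->D4 leap 10st
  R1 @ bar7.0: F3/F4 P8 -> E3/E4 P8 similar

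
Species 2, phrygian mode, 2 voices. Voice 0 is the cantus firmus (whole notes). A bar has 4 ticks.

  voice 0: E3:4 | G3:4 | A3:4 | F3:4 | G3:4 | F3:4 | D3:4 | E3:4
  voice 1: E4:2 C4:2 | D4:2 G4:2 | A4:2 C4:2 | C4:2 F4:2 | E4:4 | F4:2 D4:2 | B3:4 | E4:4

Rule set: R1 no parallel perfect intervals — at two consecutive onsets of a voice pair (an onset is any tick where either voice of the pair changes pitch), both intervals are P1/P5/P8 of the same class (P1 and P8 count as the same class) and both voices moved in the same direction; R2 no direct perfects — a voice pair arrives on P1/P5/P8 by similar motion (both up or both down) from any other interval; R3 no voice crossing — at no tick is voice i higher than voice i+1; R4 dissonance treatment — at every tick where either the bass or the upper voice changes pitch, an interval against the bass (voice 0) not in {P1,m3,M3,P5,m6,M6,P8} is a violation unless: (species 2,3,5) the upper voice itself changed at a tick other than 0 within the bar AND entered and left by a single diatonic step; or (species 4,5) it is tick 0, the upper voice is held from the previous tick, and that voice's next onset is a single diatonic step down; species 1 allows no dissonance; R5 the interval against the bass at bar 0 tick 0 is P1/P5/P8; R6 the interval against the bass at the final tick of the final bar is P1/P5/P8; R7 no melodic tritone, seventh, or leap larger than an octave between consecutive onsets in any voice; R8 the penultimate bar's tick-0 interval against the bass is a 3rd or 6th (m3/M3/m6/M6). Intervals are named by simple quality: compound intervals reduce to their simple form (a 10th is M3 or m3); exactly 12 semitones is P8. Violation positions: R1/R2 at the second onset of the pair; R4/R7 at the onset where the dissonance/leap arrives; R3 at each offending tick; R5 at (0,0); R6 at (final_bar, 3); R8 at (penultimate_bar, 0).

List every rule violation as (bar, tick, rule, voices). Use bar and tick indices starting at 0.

(1, 0, R2, (0, 1))
(2, 0, R1, (0, 1))
(7, 0, R2, (0, 1))

bar 0: v0=E3 v1=E4 downbeat P8
bar 1: v0=G3 v1=D4 downbeat P5
bar 2: v0=A3 v1=A4 downbeat P8
bar 3: v0=F3 v1=C4 downbeat P5
bar 4: v0=G3 v1=E4 downbeat M6
bar 5: v0=F3 v1=F4 downbeat P8
bar 6: v0=D3 v1=B3 downbeat M6
bar 7: v0=E3 v1=E4 downbeat P8
  -> R2 @ bar 1 tick 0 v(0, 1): E3/C4 m6 -> G3/D4 P5 similar
  -> R1 @ bar 2 tick 0 v(0, 1): G3/G4 P8 -> A3/A4 P8 similar
  -> R2 @ bar 7 tick 0 v(0, 1): D3/B3 M6 -> E3/E4 P8 similar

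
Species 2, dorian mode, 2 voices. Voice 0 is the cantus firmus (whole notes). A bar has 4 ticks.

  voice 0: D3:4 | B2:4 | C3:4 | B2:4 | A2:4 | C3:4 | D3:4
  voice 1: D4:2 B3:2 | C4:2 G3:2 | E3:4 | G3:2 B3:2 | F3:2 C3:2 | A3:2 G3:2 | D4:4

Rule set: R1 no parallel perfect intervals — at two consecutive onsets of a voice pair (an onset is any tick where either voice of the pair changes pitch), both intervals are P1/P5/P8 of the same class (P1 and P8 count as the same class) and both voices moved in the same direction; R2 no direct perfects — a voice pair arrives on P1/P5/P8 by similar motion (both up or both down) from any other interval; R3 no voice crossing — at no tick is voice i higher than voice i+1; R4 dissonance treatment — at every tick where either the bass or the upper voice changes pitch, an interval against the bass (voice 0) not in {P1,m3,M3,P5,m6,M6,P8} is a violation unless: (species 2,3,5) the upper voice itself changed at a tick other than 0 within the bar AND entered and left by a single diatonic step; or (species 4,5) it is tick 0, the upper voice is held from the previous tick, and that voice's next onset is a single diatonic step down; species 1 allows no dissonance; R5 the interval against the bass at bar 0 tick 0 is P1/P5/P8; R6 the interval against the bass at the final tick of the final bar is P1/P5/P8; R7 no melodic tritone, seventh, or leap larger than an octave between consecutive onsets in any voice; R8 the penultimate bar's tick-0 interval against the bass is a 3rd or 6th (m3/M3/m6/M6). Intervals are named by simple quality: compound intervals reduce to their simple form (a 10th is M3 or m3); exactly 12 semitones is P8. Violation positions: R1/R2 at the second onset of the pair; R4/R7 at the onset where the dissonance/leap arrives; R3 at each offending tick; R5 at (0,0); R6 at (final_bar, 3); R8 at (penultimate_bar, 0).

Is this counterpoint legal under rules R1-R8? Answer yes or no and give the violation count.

No (3 violations)

bar 0: v0=D3 v1=D4 (P8)
bar 1: v0=B2 v1=C4 (m2)
bar 2: v0=C3 v1=E3 (M3)
bar 3: v0=B2 v1=G3 (m6)
bar 4: v0=A2 v1=F3 (m6)
bar 5: v0=C3 v1=A3 (M6)
bar 6: v0=D3 v1=D4 (P8)
  R4 @ bar1.0: B2/C4 m2 untreated
  R7 @ bar4.0: B3->F3 leap 6st
  R2 @ bar6.0: C3/G3 P5 -> D3/D4 P8 similar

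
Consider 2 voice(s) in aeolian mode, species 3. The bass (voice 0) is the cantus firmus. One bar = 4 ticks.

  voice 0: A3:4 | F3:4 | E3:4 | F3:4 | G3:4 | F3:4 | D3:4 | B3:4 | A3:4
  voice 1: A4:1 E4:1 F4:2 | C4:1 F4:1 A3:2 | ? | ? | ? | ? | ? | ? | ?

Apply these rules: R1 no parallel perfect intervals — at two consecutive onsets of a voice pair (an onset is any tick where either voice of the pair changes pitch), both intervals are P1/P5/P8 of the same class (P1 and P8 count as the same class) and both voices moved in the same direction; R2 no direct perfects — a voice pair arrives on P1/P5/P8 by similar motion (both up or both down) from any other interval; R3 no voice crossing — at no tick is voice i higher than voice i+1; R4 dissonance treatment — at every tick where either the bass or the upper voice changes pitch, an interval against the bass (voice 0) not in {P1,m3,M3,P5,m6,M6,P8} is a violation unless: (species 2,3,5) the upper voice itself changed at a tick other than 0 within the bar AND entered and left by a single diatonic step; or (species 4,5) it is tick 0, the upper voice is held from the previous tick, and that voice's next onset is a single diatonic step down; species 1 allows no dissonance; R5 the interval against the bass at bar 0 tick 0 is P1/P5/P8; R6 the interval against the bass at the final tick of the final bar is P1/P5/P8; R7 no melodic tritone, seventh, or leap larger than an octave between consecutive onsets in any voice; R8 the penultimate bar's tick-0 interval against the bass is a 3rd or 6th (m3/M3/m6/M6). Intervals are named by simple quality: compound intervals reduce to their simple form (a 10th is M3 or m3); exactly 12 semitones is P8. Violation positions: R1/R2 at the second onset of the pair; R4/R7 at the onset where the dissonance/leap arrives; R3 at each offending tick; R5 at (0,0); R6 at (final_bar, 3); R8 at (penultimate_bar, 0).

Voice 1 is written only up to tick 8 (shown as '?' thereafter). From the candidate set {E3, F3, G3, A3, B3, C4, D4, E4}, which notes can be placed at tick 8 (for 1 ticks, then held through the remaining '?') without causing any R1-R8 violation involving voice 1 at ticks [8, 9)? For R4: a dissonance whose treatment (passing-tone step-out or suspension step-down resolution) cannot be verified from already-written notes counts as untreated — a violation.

{B3, C4, E4, G3}

E3: violates R2
F3: violates R4
G3: legal
A3: violates R4
B3: legal
C4: legal
D4: violates R4
E4: legal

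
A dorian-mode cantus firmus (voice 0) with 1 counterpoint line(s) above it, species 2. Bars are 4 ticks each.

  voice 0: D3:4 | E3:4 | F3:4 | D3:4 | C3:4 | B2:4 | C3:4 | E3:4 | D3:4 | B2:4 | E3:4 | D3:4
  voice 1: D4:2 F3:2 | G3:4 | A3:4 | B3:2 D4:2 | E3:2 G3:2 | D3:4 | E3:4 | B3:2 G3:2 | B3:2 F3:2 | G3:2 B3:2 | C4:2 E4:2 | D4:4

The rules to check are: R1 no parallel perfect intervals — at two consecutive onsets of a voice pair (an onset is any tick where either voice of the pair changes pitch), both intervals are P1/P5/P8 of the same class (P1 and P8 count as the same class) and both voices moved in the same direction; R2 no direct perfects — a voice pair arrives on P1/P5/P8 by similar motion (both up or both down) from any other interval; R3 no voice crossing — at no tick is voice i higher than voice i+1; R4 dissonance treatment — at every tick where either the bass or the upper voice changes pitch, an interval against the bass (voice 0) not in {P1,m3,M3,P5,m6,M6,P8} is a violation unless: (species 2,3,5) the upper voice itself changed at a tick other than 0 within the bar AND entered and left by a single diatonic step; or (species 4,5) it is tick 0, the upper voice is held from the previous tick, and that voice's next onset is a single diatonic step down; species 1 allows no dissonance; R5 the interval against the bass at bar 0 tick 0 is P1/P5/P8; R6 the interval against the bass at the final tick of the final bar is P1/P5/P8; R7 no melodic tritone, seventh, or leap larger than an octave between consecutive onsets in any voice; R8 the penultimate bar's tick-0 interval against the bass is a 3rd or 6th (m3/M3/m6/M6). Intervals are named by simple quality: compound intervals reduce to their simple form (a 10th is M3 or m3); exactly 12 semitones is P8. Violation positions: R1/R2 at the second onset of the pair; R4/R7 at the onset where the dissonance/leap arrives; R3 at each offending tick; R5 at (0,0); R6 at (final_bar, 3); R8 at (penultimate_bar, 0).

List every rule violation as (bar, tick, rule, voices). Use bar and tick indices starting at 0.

(4, 0, R7, (1,))
(7, 0, R2, (0, 1))
(8, 2, R7, (1,))
(11, 0, R1, (0, 1))

bar 0: v0=D3 v1=D4 downbeat P8
bar 1: v0=E3 v1=G3 downbeat m3
bar 2: v0=F3 v1=A3 downbeat M3
bar 3: v0=D3 v1=B3 downbeat M6
bar 4: v0=C3 v1=E3 downbeat M3
bar 5: v0=B2 v1=D3 downbeat m3
bar 6: v0=C3 v1=E3 downbeat M3
bar 7: v0=E3 v1=B3 downbeat P5
bar 8: v0=D3 v1=B3 downbeat M6
bar 9: v0=B2 v1=G3 downbeat m6
bar 10: v0=E3 v1=C4 downbeat m6
bar 11: v0=D3 v1=D4 downbeat P8
  -> R7 @ bar 4 tick 0 v(1,): D4->E3 leap 10st
  -> R2 @ bar 7 tick 0 v(0, 1): C3/E3 M3 -> E3/B3 P5 similar
  -> R7 @ bar 8 tick 2 v(1,): B3->F3 leap 6st
  -> R1 @ bar 11 tick 0 v(0, 1): E3/E4 P8 -> D3/D4 P8 similar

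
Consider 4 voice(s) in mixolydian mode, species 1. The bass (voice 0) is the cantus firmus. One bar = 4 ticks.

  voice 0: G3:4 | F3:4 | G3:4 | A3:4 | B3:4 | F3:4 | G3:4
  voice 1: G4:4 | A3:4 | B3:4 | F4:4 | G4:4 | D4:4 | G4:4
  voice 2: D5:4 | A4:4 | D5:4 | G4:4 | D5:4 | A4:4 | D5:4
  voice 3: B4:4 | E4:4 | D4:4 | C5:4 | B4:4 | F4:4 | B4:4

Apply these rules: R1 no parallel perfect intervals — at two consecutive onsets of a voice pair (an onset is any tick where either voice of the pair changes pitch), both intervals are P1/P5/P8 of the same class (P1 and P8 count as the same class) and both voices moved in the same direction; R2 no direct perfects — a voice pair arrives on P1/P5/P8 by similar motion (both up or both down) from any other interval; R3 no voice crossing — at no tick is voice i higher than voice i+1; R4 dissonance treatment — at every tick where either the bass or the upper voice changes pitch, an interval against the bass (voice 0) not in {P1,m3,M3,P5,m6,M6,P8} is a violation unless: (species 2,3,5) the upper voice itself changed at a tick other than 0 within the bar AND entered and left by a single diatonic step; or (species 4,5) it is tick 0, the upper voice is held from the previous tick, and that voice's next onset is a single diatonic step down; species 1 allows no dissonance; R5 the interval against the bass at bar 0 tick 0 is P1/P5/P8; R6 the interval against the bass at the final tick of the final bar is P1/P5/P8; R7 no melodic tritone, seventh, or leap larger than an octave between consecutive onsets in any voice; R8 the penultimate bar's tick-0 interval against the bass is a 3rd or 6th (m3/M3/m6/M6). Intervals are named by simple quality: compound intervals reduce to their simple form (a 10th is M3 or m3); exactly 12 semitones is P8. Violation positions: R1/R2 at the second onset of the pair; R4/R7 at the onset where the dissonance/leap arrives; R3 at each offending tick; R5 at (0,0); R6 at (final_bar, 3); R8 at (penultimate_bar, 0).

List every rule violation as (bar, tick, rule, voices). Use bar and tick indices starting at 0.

bar 0: v0=G3 v1=G4 v2=D5 v3=B4 downbeat M3
bar 1: v0=F3 v1=A3 v2=A4 v3=E4 downbeat M7
bar 2: v0=G3 v1=B3 v2=D5 v3=D4 downbeat P5
bar 3: v0=A3 v1=F4 v2=G4 v3=C5 downbeat m3
bar 4: v0=B3 v1=G4 v2=D5 v3=B4 downbeat P8
bar 5: v0=F3 v1=D4 v2=A4 v3=F4 downbeat P8
bar 6: v0=G3 v1=G4 v2=D5 v3=B4 downbeat M3
  -> R3 @ bar 0 tick 0 v(2, 3): D5 above B4
  -> R5 @ bar 0 tick 0 v(0, 3): opens on M3
  -> R3 @ bar 0 tick 1 v(2, 3): D5 above B4
  -> R3 @ bar 0 tick 2 v(2, 3): D5 above B4
  -> R3 @ bar 0 tick 3 v(2, 3): D5 above B4
  -> R2 @ bar 1 tick 0 v(1, 2): G4/D5 P5 -> A3/A4 P8 similar
  -> R2 @ bar 1 tick 0 v(1, 3): G4/B4 M3 -> A3/E4 P5 similar
  -> R3 @ bar 1 tick 0 v(2, 3): A4 above E4
  -> R4 @ bar 1 tick 0 v(0, 3): F3/E4 M7 untreated
  -> R7 @ bar 1 tick 0 v(1,): G4->A3 leap 10st
  -> R3 @ bar 1 tick 1 v(2, 3): A4 above E4
  -> R3 @ bar 1 tick 2 v(2, 3): A4 above E4
  -> R3 @ bar 1 tick 3 v(2, 3): A4 above E4
  -> R2 @ bar 2 tick 0 v(0, 2): F3/A4 M3 -> G3/D5 P5 similar
  -> R3 @ bar 2 tick 0 v(2, 3): D5 above D4
  -> R3 @ bar 2 tick 1 v(2, 3): D5 above D4
  -> R3 @ bar 2 tick 2 v(2, 3): D5 above D4
  -> R3 @ bar 2 tick 3 v(2, 3): D5 above D4
  -> R2 @ bar 3 tick 0 v(1, 3): B3/D4 m3 -> F4/C5 P5 similar
  -> R4 @ bar 3 tick 0 v(0, 2): A3/G4 m7 untreated
  -> R7 @ bar 3 tick 0 v(1,): B3->F4 leap 6st
  -> R7 @ bar 3 tick 0 v(3,): D4->C5 leap 10st
  -> R2 @ bar 4 tick 0 v(1, 2): F4/G4 M2 -> G4/D5 P5 similar
  -> R3 @ bar 4 tick 0 v(2, 3): D5 above B4
  -> R3 @ bar 4 tick 1 v(2, 3): D5 above B4
  -> R3 @ bar 4 tick 2 v(2, 3): D5 above B4
  -> R3 @ bar 4 tick 3 v(2, 3): D5 above B4
  -> R1 @ bar 5 tick 0 v(0, 3): B3/B4 P8 -> F3/F4 P8 similar
  -> R1 @ bar 5 tick 0 v(1, 2): G4/D5 P5 -> D4/A4 P5 similar
  -> R3 @ bar 5 tick 0 v(2, 3): A4 above F4
  -> R7 @ bar 5 tick 0 v(0,): B3->F3 leap 6st
  -> R7 @ bar 5 tick 0 v(3,): B4->F4 leap 6st
  -> R8 @ bar 5 tick 0 v(0, 3): penult P8 not 3rd/6th
  -> R3 @ bar 5 tick 1 v(2, 3): A4 above F4
  -> R3 @ bar 5 tick 2 v(2, 3): A4 above F4
  -> R3 @ bar 5 tick 3 v(2, 3): A4 above F4
  -> R1 @ bar 6 tick 0 v(1, 2): D4/A4 P5 -> G4/D5 P5 similar
  -> R2 @ bar 6 tick 0 v(0, 1): F3/D4 M6 -> G3/G4 P8 similar
  -> R2 @ bar 6 tick 0 v(0, 2): F3/A4 M3 -> G3/D5 P5 similar
  -> R3 @ bar 6 tick 0 v(2, 3): D5 above B4
  -> R7 @ bar 6 tick 0 v(3,): F4->B4 leap 6st
  -> R3 @ bar 6 tick 1 v(2, 3): D5 above B4
  -> R3 @ bar 6 tick 2 v(2, 3): D5 above B4
  -> R3 @ bar 6 tick 3 v(2, 3): D5 above B4
  -> R6 @ bar 6 tick 3 v(0, 3): closes on M3

(0, 0, R3, (2, 3))
(0, 0, R5, (0, 3))
(0, 1, R3, (2, 3))
(0, 2, R3, (2, 3))
(0, 3, R3, (2, 3))
(1, 0, R2, (1, 2))
(1, 0, R2, (1, 3))
(1, 0, R3, (2, 3))
(1, 0, R4, (0, 3))
(1, 0, R7, (1,))
(1, 1, R3, (2, 3))
(1, 2, R3, (2, 3))
(1, 3, R3, (2, 3))
(2, 0, R2, (0, 2))
(2, 0, R3, (2, 3))
(2, 1, R3, (2, 3))
(2, 2, R3, (2, 3))
(2, 3, R3, (2, 3))
(3, 0, R2, (1, 3))
(3, 0, R4, (0, 2))
(3, 0, R7, (1,))
(3, 0, R7, (3,))
(4, 0, R2, (1, 2))
(4, 0, R3, (2, 3))
(4, 1, R3, (2, 3))
(4, 2, R3, (2, 3))
(4, 3, R3, (2, 3))
(5, 0, R1, (0, 3))
(5, 0, R1, (1, 2))
(5, 0, R3, (2, 3))
(5, 0, R7, (0,))
(5, 0, R7, (3,))
(5, 0, R8, (0, 3))
(5, 1, R3, (2, 3))
(5, 2, R3, (2, 3))
(5, 3, R3, (2, 3))
(6, 0, R1, (1, 2))
(6, 0, R2, (0, 1))
(6, 0, R2, (0, 2))
(6, 0, R3, (2, 3))
(6, 0, R7, (3,))
(6, 1, R3, (2, 3))
(6, 2, R3, (2, 3))
(6, 3, R3, (2, 3))
(6, 3, R6, (0, 3))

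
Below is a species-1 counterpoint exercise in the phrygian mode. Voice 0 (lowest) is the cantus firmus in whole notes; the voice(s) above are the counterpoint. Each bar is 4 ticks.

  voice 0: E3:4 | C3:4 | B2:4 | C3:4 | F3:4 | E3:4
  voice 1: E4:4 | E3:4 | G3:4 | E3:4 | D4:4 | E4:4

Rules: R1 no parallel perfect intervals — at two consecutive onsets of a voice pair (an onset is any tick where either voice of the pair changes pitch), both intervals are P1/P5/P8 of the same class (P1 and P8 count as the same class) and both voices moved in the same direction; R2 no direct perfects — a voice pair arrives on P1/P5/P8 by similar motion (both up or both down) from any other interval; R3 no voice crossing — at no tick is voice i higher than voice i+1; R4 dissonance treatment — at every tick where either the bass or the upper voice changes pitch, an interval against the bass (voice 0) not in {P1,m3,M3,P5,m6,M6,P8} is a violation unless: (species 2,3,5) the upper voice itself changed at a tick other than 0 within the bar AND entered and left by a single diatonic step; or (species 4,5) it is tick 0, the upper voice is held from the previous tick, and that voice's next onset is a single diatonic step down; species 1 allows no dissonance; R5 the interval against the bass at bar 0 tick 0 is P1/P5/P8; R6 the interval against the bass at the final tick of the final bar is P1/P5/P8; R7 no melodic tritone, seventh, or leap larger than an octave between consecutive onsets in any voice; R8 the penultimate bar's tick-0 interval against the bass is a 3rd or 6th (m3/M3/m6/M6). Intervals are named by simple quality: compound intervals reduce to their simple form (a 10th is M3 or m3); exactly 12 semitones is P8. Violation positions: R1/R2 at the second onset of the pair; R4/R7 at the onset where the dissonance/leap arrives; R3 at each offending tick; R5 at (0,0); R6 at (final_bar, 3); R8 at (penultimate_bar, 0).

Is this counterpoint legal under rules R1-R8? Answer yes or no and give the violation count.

No (1 violations)

bar 0: v0=E3 v1=E4 (P8)
bar 1: v0=C3 v1=E3 (M3)
bar 2: v0=B2 v1=G3 (m6)
bar 3: v0=C3 v1=E3 (M3)
bar 4: v0=F3 v1=D4 (M6)
bar 5: v0=E3 v1=E4 (P8)
  R7 @ bar4.0: E3->D4 leap 10st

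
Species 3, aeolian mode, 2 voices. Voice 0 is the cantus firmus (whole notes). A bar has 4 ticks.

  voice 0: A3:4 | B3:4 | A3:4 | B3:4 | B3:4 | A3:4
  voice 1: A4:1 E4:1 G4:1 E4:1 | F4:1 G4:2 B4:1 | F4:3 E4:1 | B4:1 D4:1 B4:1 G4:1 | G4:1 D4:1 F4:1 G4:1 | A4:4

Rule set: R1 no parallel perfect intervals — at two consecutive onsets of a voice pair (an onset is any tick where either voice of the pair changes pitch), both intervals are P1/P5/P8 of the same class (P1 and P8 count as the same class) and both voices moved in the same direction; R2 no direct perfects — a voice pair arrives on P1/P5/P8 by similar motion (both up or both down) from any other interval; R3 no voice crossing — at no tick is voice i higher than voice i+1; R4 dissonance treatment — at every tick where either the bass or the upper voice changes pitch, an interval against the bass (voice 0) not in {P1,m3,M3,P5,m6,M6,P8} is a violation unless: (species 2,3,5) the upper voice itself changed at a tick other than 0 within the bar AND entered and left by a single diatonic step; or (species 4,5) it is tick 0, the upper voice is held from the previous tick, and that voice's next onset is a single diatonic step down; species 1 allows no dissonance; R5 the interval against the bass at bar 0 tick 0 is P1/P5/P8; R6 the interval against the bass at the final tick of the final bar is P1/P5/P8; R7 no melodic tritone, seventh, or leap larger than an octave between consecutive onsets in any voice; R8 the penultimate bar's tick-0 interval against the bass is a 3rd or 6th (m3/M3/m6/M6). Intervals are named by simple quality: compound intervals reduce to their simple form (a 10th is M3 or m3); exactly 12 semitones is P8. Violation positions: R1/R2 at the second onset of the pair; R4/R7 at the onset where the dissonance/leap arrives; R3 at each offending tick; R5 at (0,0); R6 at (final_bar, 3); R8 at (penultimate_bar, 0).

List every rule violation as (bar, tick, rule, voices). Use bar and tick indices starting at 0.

(0, 2, R4, (0, 1))
(1, 0, R4, (0, 1))
(2, 0, R7, (1,))
(3, 0, R2, (0, 1))
(4, 2, R4, (0, 1))

bar 0: v0=A3 v1=A4 downbeat P8
bar 1: v0=B3 v1=F4 downbeat TT
bar 2: v0=A3 v1=F4 downbeat m6
bar 3: v0=B3 v1=B4 downbeat P8
bar 4: v0=B3 v1=G4 downbeat m6
bar 5: v0=A3 v1=A4 downbeat P8
  -> R4 @ bar 0 tick 2 v(0, 1): A3/G4 m7 untreated
  -> R4 @ bar 1 tick 0 v(0, 1): B3/F4 TT untreated
  -> R7 @ bar 2 tick 0 v(1,): B4->F4 leap 6st
  -> R2 @ bar 3 tick 0 v(0, 1): A3/E4 P5 -> B3/B4 P8 similar
  -> R4 @ bar 4 tick 2 v(0, 1): B3/F4 TT untreated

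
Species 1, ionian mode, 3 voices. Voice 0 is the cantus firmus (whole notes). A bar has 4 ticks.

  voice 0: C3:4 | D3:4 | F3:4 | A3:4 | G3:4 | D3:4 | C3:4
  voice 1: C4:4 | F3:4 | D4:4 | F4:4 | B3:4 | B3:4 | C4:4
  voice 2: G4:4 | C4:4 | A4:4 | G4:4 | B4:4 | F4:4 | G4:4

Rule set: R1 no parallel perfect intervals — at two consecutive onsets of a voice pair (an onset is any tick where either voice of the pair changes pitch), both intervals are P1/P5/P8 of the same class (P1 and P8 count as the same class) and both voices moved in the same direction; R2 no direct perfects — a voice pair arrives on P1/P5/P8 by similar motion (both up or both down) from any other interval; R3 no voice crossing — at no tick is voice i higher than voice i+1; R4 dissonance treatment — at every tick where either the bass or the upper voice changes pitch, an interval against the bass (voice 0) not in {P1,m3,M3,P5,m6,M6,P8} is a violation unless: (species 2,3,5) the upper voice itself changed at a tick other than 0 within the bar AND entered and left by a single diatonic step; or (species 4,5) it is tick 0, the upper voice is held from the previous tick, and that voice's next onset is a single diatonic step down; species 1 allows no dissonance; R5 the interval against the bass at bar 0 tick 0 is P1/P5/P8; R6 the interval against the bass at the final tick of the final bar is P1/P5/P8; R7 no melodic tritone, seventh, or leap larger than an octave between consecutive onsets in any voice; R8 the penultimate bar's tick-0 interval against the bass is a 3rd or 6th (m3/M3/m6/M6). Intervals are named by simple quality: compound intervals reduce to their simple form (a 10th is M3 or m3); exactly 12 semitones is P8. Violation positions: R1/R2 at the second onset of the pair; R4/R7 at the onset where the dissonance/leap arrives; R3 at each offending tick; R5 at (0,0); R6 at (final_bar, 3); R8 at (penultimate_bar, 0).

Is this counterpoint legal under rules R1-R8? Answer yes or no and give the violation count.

No (7 violations)

bar 0: v0=C3 v1=C4 v2=G4 (P5)
bar 1: v0=D3 v1=F3 v2=C4 (m7)
bar 2: v0=F3 v1=D4 v2=A4 (M3)
bar 3: v0=A3 v1=F4 v2=G4 (m7)
bar 4: v0=G3 v1=B3 v2=B4 (M3)
bar 5: v0=D3 v1=B3 v2=F4 (m3)
bar 6: v0=C3 v1=C4 v2=G4 (P5)
  R1 @ bar1.0: C4/G4 P5 -> F3/C4 P5 similar
  R4 @ bar1.0: D3/C4 m7 untreated
  R1 @ bar2.0: F3/C4 P5 -> D4/A4 P5 similar
  R4 @ bar3.0: A3/G4 m7 untreated
  R7 @ bar4.0: F4->B3 leap 6st
  R7 @ bar5.0: B4->F4 leap 6st
  R2 @ bar6.0: B3/F4 TT -> C4/G4 P5 similar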